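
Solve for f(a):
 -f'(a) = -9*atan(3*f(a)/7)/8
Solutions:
 Integral(1/atan(3*_y/7), (_y, f(a))) = C1 + 9*a/8


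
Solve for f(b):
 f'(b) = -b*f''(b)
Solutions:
 f(b) = C1 + C2*log(b)


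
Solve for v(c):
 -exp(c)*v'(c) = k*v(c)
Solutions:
 v(c) = C1*exp(k*exp(-c))


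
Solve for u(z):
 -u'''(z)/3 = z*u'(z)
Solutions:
 u(z) = C1 + Integral(C2*airyai(-3^(1/3)*z) + C3*airybi(-3^(1/3)*z), z)


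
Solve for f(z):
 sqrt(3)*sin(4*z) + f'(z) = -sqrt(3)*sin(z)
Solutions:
 f(z) = C1 + sqrt(3)*cos(z) + sqrt(3)*cos(4*z)/4


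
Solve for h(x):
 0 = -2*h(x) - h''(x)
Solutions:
 h(x) = C1*sin(sqrt(2)*x) + C2*cos(sqrt(2)*x)


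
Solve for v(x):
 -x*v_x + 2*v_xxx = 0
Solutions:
 v(x) = C1 + Integral(C2*airyai(2^(2/3)*x/2) + C3*airybi(2^(2/3)*x/2), x)


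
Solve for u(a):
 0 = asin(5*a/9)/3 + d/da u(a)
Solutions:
 u(a) = C1 - a*asin(5*a/9)/3 - sqrt(81 - 25*a^2)/15


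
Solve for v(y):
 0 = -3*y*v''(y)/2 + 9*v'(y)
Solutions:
 v(y) = C1 + C2*y^7


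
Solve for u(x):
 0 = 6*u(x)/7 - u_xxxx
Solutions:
 u(x) = C1*exp(-6^(1/4)*7^(3/4)*x/7) + C2*exp(6^(1/4)*7^(3/4)*x/7) + C3*sin(6^(1/4)*7^(3/4)*x/7) + C4*cos(6^(1/4)*7^(3/4)*x/7)


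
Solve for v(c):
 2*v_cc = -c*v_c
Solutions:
 v(c) = C1 + C2*erf(c/2)


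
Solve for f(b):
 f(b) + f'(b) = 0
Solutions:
 f(b) = C1*exp(-b)


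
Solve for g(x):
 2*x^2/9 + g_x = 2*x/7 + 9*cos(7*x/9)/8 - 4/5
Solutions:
 g(x) = C1 - 2*x^3/27 + x^2/7 - 4*x/5 + 81*sin(7*x/9)/56


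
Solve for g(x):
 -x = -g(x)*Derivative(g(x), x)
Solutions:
 g(x) = -sqrt(C1 + x^2)
 g(x) = sqrt(C1 + x^2)


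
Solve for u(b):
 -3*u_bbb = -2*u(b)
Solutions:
 u(b) = C3*exp(2^(1/3)*3^(2/3)*b/3) + (C1*sin(2^(1/3)*3^(1/6)*b/2) + C2*cos(2^(1/3)*3^(1/6)*b/2))*exp(-2^(1/3)*3^(2/3)*b/6)


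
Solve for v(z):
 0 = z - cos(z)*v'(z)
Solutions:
 v(z) = C1 + Integral(z/cos(z), z)


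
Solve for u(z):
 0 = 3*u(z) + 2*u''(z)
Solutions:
 u(z) = C1*sin(sqrt(6)*z/2) + C2*cos(sqrt(6)*z/2)


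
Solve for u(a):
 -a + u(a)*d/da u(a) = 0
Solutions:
 u(a) = -sqrt(C1 + a^2)
 u(a) = sqrt(C1 + a^2)


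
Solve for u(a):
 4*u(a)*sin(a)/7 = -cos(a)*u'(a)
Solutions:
 u(a) = C1*cos(a)^(4/7)


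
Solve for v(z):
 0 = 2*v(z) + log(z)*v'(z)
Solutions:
 v(z) = C1*exp(-2*li(z))


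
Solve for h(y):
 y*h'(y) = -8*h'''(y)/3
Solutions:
 h(y) = C1 + Integral(C2*airyai(-3^(1/3)*y/2) + C3*airybi(-3^(1/3)*y/2), y)


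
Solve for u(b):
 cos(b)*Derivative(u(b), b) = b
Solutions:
 u(b) = C1 + Integral(b/cos(b), b)


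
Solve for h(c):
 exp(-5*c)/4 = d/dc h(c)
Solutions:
 h(c) = C1 - exp(-5*c)/20


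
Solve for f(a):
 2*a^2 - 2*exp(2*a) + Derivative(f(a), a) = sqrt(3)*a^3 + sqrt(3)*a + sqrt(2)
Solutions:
 f(a) = C1 + sqrt(3)*a^4/4 - 2*a^3/3 + sqrt(3)*a^2/2 + sqrt(2)*a + exp(2*a)


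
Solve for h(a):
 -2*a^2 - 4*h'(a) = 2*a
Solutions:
 h(a) = C1 - a^3/6 - a^2/4


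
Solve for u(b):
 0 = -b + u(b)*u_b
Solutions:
 u(b) = -sqrt(C1 + b^2)
 u(b) = sqrt(C1 + b^2)


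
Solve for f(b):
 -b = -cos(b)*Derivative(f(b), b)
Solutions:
 f(b) = C1 + Integral(b/cos(b), b)


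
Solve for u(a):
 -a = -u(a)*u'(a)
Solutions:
 u(a) = -sqrt(C1 + a^2)
 u(a) = sqrt(C1 + a^2)


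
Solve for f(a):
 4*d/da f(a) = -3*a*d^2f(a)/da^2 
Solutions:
 f(a) = C1 + C2/a^(1/3)


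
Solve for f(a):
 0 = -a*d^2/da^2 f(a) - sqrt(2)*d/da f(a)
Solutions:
 f(a) = C1 + C2*a^(1 - sqrt(2))


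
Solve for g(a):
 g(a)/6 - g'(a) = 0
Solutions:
 g(a) = C1*exp(a/6)


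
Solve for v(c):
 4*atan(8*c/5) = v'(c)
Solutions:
 v(c) = C1 + 4*c*atan(8*c/5) - 5*log(64*c^2 + 25)/4


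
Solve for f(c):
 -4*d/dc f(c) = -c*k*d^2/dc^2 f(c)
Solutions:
 f(c) = C1 + c^(((re(k) + 4)*re(k) + im(k)^2)/(re(k)^2 + im(k)^2))*(C2*sin(4*log(c)*Abs(im(k))/(re(k)^2 + im(k)^2)) + C3*cos(4*log(c)*im(k)/(re(k)^2 + im(k)^2)))


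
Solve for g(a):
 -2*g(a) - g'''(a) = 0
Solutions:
 g(a) = C3*exp(-2^(1/3)*a) + (C1*sin(2^(1/3)*sqrt(3)*a/2) + C2*cos(2^(1/3)*sqrt(3)*a/2))*exp(2^(1/3)*a/2)


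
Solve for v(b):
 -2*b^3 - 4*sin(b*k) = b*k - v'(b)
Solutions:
 v(b) = C1 + b^4/2 + b^2*k/2 - 4*cos(b*k)/k


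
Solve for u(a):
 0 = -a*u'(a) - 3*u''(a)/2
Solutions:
 u(a) = C1 + C2*erf(sqrt(3)*a/3)


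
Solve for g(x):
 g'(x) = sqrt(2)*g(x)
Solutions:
 g(x) = C1*exp(sqrt(2)*x)


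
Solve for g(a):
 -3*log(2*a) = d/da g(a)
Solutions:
 g(a) = C1 - 3*a*log(a) - a*log(8) + 3*a


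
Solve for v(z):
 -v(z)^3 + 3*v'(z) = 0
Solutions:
 v(z) = -sqrt(6)*sqrt(-1/(C1 + z))/2
 v(z) = sqrt(6)*sqrt(-1/(C1 + z))/2


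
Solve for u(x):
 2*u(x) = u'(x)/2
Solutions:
 u(x) = C1*exp(4*x)


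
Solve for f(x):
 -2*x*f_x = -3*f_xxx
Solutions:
 f(x) = C1 + Integral(C2*airyai(2^(1/3)*3^(2/3)*x/3) + C3*airybi(2^(1/3)*3^(2/3)*x/3), x)


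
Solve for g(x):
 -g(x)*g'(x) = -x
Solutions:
 g(x) = -sqrt(C1 + x^2)
 g(x) = sqrt(C1 + x^2)


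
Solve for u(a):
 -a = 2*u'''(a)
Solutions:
 u(a) = C1 + C2*a + C3*a^2 - a^4/48


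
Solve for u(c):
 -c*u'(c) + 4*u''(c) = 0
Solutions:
 u(c) = C1 + C2*erfi(sqrt(2)*c/4)


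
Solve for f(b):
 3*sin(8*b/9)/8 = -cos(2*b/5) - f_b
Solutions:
 f(b) = C1 - 5*sin(2*b/5)/2 + 27*cos(8*b/9)/64


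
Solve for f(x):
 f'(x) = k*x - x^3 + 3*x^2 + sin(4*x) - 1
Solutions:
 f(x) = C1 + k*x^2/2 - x^4/4 + x^3 - x - cos(4*x)/4


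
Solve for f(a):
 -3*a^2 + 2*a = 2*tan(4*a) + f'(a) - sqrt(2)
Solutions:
 f(a) = C1 - a^3 + a^2 + sqrt(2)*a + log(cos(4*a))/2


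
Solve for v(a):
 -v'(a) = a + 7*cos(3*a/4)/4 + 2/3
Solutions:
 v(a) = C1 - a^2/2 - 2*a/3 - 7*sin(3*a/4)/3


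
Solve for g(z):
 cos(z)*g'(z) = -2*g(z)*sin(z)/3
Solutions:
 g(z) = C1*cos(z)^(2/3)


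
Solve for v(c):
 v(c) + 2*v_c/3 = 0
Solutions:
 v(c) = C1*exp(-3*c/2)


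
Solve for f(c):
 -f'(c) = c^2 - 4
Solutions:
 f(c) = C1 - c^3/3 + 4*c


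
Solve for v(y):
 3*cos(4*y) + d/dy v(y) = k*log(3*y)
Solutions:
 v(y) = C1 + k*y*(log(y) - 1) + k*y*log(3) - 3*sin(4*y)/4


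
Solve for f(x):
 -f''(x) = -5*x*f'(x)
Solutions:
 f(x) = C1 + C2*erfi(sqrt(10)*x/2)


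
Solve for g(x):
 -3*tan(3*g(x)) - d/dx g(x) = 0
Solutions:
 g(x) = -asin(C1*exp(-9*x))/3 + pi/3
 g(x) = asin(C1*exp(-9*x))/3


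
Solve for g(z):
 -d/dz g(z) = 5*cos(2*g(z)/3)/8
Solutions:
 5*z/8 - 3*log(sin(2*g(z)/3) - 1)/4 + 3*log(sin(2*g(z)/3) + 1)/4 = C1


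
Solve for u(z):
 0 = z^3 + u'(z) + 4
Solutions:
 u(z) = C1 - z^4/4 - 4*z


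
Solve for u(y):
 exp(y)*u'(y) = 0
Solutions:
 u(y) = C1


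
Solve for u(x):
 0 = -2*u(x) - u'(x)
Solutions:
 u(x) = C1*exp(-2*x)


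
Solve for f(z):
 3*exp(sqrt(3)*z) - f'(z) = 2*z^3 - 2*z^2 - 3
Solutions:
 f(z) = C1 - z^4/2 + 2*z^3/3 + 3*z + sqrt(3)*exp(sqrt(3)*z)


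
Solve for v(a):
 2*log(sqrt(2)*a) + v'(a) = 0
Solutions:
 v(a) = C1 - 2*a*log(a) - a*log(2) + 2*a


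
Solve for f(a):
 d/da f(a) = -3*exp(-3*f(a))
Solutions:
 f(a) = log(C1 - 9*a)/3
 f(a) = log((-3^(1/3) - 3^(5/6)*I)*(C1 - 3*a)^(1/3)/2)
 f(a) = log((-3^(1/3) + 3^(5/6)*I)*(C1 - 3*a)^(1/3)/2)


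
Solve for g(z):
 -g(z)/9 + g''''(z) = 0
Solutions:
 g(z) = C1*exp(-sqrt(3)*z/3) + C2*exp(sqrt(3)*z/3) + C3*sin(sqrt(3)*z/3) + C4*cos(sqrt(3)*z/3)


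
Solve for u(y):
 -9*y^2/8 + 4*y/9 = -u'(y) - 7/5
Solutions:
 u(y) = C1 + 3*y^3/8 - 2*y^2/9 - 7*y/5


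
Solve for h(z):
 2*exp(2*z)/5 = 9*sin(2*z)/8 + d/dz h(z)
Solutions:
 h(z) = C1 + exp(2*z)/5 + 9*cos(2*z)/16


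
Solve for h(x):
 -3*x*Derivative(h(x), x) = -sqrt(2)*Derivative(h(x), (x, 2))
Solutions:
 h(x) = C1 + C2*erfi(2^(1/4)*sqrt(3)*x/2)


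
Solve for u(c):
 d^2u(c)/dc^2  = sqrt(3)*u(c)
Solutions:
 u(c) = C1*exp(-3^(1/4)*c) + C2*exp(3^(1/4)*c)


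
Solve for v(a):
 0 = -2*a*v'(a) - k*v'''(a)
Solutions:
 v(a) = C1 + Integral(C2*airyai(2^(1/3)*a*(-1/k)^(1/3)) + C3*airybi(2^(1/3)*a*(-1/k)^(1/3)), a)


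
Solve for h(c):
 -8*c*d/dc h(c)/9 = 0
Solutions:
 h(c) = C1


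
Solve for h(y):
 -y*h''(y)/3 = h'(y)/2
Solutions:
 h(y) = C1 + C2/sqrt(y)


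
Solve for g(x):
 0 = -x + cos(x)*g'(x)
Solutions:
 g(x) = C1 + Integral(x/cos(x), x)


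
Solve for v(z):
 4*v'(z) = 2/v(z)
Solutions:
 v(z) = -sqrt(C1 + z)
 v(z) = sqrt(C1 + z)


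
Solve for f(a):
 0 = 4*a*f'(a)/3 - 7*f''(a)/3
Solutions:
 f(a) = C1 + C2*erfi(sqrt(14)*a/7)


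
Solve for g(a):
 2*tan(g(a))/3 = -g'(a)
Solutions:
 g(a) = pi - asin(C1*exp(-2*a/3))
 g(a) = asin(C1*exp(-2*a/3))


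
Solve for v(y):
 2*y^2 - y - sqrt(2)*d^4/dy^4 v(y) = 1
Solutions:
 v(y) = C1 + C2*y + C3*y^2 + C4*y^3 + sqrt(2)*y^6/360 - sqrt(2)*y^5/240 - sqrt(2)*y^4/48


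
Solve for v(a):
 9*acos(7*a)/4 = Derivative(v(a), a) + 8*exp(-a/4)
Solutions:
 v(a) = C1 + 9*a*acos(7*a)/4 - 9*sqrt(1 - 49*a^2)/28 + 32*exp(-a/4)


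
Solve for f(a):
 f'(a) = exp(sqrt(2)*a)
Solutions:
 f(a) = C1 + sqrt(2)*exp(sqrt(2)*a)/2


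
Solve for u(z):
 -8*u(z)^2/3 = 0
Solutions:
 u(z) = 0


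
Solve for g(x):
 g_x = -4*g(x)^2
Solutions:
 g(x) = 1/(C1 + 4*x)


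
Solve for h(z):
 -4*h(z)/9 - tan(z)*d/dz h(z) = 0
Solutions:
 h(z) = C1/sin(z)^(4/9)


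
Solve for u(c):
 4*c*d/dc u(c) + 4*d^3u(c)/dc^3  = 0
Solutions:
 u(c) = C1 + Integral(C2*airyai(-c) + C3*airybi(-c), c)


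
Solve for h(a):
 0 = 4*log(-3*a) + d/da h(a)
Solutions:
 h(a) = C1 - 4*a*log(-a) + 4*a*(1 - log(3))


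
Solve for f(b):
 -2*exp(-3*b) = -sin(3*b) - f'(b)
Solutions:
 f(b) = C1 + cos(3*b)/3 - 2*exp(-3*b)/3


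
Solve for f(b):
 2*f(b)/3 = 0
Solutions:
 f(b) = 0


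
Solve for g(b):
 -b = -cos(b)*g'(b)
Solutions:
 g(b) = C1 + Integral(b/cos(b), b)


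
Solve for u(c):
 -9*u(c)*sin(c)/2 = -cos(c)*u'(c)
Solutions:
 u(c) = C1/cos(c)^(9/2)


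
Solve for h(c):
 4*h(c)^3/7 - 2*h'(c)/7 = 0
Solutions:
 h(c) = -sqrt(2)*sqrt(-1/(C1 + 2*c))/2
 h(c) = sqrt(2)*sqrt(-1/(C1 + 2*c))/2


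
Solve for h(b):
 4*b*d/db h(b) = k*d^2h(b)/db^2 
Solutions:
 h(b) = C1 + C2*erf(sqrt(2)*b*sqrt(-1/k))/sqrt(-1/k)


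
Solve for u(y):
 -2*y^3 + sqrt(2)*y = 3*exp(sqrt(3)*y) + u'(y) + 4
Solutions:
 u(y) = C1 - y^4/2 + sqrt(2)*y^2/2 - 4*y - sqrt(3)*exp(sqrt(3)*y)


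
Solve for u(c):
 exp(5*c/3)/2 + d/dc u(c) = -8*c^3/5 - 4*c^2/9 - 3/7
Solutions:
 u(c) = C1 - 2*c^4/5 - 4*c^3/27 - 3*c/7 - 3*exp(5*c/3)/10


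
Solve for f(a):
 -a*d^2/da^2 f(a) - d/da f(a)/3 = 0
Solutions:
 f(a) = C1 + C2*a^(2/3)


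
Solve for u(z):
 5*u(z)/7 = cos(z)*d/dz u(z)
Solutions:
 u(z) = C1*(sin(z) + 1)^(5/14)/(sin(z) - 1)^(5/14)


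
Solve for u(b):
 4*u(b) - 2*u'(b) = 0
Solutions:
 u(b) = C1*exp(2*b)


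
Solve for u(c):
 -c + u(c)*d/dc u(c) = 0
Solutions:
 u(c) = -sqrt(C1 + c^2)
 u(c) = sqrt(C1 + c^2)


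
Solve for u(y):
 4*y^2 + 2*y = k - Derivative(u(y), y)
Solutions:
 u(y) = C1 + k*y - 4*y^3/3 - y^2


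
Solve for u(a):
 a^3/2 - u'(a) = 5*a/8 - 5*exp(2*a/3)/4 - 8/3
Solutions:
 u(a) = C1 + a^4/8 - 5*a^2/16 + 8*a/3 + 15*exp(2*a/3)/8


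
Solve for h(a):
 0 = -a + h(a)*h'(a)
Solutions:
 h(a) = -sqrt(C1 + a^2)
 h(a) = sqrt(C1 + a^2)


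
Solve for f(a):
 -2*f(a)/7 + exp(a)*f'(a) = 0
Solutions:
 f(a) = C1*exp(-2*exp(-a)/7)


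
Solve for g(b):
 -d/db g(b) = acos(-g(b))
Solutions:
 Integral(1/acos(-_y), (_y, g(b))) = C1 - b


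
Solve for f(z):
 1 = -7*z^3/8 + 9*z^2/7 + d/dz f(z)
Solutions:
 f(z) = C1 + 7*z^4/32 - 3*z^3/7 + z


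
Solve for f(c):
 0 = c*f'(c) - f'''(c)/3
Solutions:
 f(c) = C1 + Integral(C2*airyai(3^(1/3)*c) + C3*airybi(3^(1/3)*c), c)


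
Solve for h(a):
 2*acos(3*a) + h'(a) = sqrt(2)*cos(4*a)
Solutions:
 h(a) = C1 - 2*a*acos(3*a) + 2*sqrt(1 - 9*a^2)/3 + sqrt(2)*sin(4*a)/4


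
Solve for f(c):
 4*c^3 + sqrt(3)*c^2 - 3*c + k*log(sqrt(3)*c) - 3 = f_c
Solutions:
 f(c) = C1 + c^4 + sqrt(3)*c^3/3 - 3*c^2/2 + c*k*log(c) - c*k + c*k*log(3)/2 - 3*c


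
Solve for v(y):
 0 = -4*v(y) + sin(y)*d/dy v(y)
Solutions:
 v(y) = C1*(cos(y)^2 - 2*cos(y) + 1)/(cos(y)^2 + 2*cos(y) + 1)


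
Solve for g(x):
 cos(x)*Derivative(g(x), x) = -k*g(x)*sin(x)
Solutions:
 g(x) = C1*exp(k*log(cos(x)))


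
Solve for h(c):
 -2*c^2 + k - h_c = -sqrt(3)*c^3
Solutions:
 h(c) = C1 + sqrt(3)*c^4/4 - 2*c^3/3 + c*k


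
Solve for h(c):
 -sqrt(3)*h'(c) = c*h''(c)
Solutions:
 h(c) = C1 + C2*c^(1 - sqrt(3))


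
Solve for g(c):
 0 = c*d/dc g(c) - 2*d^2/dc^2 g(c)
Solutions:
 g(c) = C1 + C2*erfi(c/2)


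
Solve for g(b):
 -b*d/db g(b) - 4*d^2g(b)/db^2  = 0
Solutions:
 g(b) = C1 + C2*erf(sqrt(2)*b/4)


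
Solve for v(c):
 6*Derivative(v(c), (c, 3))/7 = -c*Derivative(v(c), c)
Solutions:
 v(c) = C1 + Integral(C2*airyai(-6^(2/3)*7^(1/3)*c/6) + C3*airybi(-6^(2/3)*7^(1/3)*c/6), c)


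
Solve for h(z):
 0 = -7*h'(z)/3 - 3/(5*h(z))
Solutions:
 h(z) = -sqrt(C1 - 630*z)/35
 h(z) = sqrt(C1 - 630*z)/35


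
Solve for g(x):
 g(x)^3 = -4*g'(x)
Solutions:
 g(x) = -sqrt(2)*sqrt(-1/(C1 - x))
 g(x) = sqrt(2)*sqrt(-1/(C1 - x))


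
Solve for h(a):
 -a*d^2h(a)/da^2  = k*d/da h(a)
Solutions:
 h(a) = C1 + a^(1 - re(k))*(C2*sin(log(a)*Abs(im(k))) + C3*cos(log(a)*im(k)))


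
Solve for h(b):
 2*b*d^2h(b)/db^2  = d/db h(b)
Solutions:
 h(b) = C1 + C2*b^(3/2)


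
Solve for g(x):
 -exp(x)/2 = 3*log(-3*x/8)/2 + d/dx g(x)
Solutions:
 g(x) = C1 - 3*x*log(-x)/2 + 3*x*(-log(3) + 1 + 3*log(2))/2 - exp(x)/2


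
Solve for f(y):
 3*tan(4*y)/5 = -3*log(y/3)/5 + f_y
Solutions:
 f(y) = C1 + 3*y*log(y)/5 - 3*y*log(3)/5 - 3*y/5 - 3*log(cos(4*y))/20


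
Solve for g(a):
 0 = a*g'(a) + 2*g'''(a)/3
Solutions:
 g(a) = C1 + Integral(C2*airyai(-2^(2/3)*3^(1/3)*a/2) + C3*airybi(-2^(2/3)*3^(1/3)*a/2), a)


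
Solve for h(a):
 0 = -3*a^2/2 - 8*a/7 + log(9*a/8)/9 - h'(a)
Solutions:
 h(a) = C1 - a^3/2 - 4*a^2/7 + a*log(a)/9 - a*log(2)/3 - a/9 + 2*a*log(3)/9


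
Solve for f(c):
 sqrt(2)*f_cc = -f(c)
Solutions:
 f(c) = C1*sin(2^(3/4)*c/2) + C2*cos(2^(3/4)*c/2)


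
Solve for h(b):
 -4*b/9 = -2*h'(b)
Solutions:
 h(b) = C1 + b^2/9


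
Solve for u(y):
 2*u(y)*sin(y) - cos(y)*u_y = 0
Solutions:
 u(y) = C1/cos(y)^2


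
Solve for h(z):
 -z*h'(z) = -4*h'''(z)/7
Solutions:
 h(z) = C1 + Integral(C2*airyai(14^(1/3)*z/2) + C3*airybi(14^(1/3)*z/2), z)


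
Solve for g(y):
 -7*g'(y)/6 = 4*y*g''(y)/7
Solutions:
 g(y) = C1 + C2/y^(25/24)


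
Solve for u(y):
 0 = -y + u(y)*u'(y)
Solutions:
 u(y) = -sqrt(C1 + y^2)
 u(y) = sqrt(C1 + y^2)


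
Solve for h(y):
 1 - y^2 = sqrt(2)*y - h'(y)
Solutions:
 h(y) = C1 + y^3/3 + sqrt(2)*y^2/2 - y


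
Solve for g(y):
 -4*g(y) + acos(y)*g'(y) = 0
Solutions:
 g(y) = C1*exp(4*Integral(1/acos(y), y))


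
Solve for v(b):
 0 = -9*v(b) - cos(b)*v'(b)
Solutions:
 v(b) = C1*sqrt(sin(b) - 1)*(sin(b)^4 - 4*sin(b)^3 + 6*sin(b)^2 - 4*sin(b) + 1)/(sqrt(sin(b) + 1)*(sin(b)^4 + 4*sin(b)^3 + 6*sin(b)^2 + 4*sin(b) + 1))


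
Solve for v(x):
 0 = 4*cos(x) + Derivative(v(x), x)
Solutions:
 v(x) = C1 - 4*sin(x)


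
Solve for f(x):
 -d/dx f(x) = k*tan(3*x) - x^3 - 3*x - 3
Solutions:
 f(x) = C1 + k*log(cos(3*x))/3 + x^4/4 + 3*x^2/2 + 3*x


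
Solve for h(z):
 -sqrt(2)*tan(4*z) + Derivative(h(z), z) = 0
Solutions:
 h(z) = C1 - sqrt(2)*log(cos(4*z))/4


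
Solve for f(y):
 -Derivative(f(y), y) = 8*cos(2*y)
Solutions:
 f(y) = C1 - 4*sin(2*y)


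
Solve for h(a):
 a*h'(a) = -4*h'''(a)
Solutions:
 h(a) = C1 + Integral(C2*airyai(-2^(1/3)*a/2) + C3*airybi(-2^(1/3)*a/2), a)


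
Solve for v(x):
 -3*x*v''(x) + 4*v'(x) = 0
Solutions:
 v(x) = C1 + C2*x^(7/3)


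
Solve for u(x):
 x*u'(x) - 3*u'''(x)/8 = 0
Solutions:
 u(x) = C1 + Integral(C2*airyai(2*3^(2/3)*x/3) + C3*airybi(2*3^(2/3)*x/3), x)


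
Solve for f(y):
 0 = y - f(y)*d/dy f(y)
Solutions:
 f(y) = -sqrt(C1 + y^2)
 f(y) = sqrt(C1 + y^2)


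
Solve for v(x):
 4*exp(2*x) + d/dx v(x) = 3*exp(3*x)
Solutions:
 v(x) = C1 + exp(3*x) - 2*exp(2*x)


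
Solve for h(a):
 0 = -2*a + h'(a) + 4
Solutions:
 h(a) = C1 + a^2 - 4*a


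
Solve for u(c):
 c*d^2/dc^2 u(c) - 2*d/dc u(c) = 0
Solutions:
 u(c) = C1 + C2*c^3


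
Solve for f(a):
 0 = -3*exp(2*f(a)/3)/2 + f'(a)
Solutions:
 f(a) = 3*log(-sqrt(-1/(C1 + 3*a))) + 3*log(3)/2
 f(a) = 3*log(-1/(C1 + 3*a))/2 + 3*log(3)/2


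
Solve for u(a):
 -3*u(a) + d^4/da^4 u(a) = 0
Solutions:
 u(a) = C1*exp(-3^(1/4)*a) + C2*exp(3^(1/4)*a) + C3*sin(3^(1/4)*a) + C4*cos(3^(1/4)*a)


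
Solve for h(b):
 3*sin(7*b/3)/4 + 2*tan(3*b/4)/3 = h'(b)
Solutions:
 h(b) = C1 - 8*log(cos(3*b/4))/9 - 9*cos(7*b/3)/28


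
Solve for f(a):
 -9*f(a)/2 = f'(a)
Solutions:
 f(a) = C1*exp(-9*a/2)


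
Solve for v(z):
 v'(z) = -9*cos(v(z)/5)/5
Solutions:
 9*z/5 - 5*log(sin(v(z)/5) - 1)/2 + 5*log(sin(v(z)/5) + 1)/2 = C1


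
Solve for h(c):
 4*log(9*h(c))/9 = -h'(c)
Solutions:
 9*Integral(1/(log(_y) + 2*log(3)), (_y, h(c)))/4 = C1 - c


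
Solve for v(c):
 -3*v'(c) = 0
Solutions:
 v(c) = C1


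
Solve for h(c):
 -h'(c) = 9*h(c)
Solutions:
 h(c) = C1*exp(-9*c)


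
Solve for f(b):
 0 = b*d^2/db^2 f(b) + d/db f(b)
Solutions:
 f(b) = C1 + C2*log(b)


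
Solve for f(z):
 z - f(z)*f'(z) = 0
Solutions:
 f(z) = -sqrt(C1 + z^2)
 f(z) = sqrt(C1 + z^2)


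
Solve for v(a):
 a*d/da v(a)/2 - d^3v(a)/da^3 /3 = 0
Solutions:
 v(a) = C1 + Integral(C2*airyai(2^(2/3)*3^(1/3)*a/2) + C3*airybi(2^(2/3)*3^(1/3)*a/2), a)


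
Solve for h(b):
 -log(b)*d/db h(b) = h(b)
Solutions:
 h(b) = C1*exp(-li(b))


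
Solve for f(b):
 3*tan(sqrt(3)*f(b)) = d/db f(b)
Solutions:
 f(b) = sqrt(3)*(pi - asin(C1*exp(3*sqrt(3)*b)))/3
 f(b) = sqrt(3)*asin(C1*exp(3*sqrt(3)*b))/3


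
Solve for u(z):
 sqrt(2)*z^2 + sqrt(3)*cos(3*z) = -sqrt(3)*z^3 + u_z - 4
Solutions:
 u(z) = C1 + sqrt(3)*z^4/4 + sqrt(2)*z^3/3 + 4*z + sqrt(3)*sin(3*z)/3


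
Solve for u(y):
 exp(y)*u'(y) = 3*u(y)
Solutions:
 u(y) = C1*exp(-3*exp(-y))


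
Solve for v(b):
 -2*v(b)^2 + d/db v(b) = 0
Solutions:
 v(b) = -1/(C1 + 2*b)


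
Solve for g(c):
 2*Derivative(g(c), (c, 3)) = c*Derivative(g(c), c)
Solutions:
 g(c) = C1 + Integral(C2*airyai(2^(2/3)*c/2) + C3*airybi(2^(2/3)*c/2), c)


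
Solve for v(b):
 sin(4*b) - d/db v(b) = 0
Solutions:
 v(b) = C1 - cos(4*b)/4


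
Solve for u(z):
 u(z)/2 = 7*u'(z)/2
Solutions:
 u(z) = C1*exp(z/7)


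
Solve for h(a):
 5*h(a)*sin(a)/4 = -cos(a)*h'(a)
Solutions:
 h(a) = C1*cos(a)^(5/4)


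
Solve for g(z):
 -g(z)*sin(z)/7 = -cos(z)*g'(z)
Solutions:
 g(z) = C1/cos(z)^(1/7)


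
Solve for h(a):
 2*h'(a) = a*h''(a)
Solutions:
 h(a) = C1 + C2*a^3


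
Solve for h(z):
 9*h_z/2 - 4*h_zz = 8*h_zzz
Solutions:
 h(z) = C1 + C2*exp(z*(-1 + sqrt(10))/4) + C3*exp(-z*(1 + sqrt(10))/4)


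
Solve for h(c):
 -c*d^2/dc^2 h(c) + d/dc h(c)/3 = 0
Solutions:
 h(c) = C1 + C2*c^(4/3)


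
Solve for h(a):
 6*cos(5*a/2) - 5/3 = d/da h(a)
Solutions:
 h(a) = C1 - 5*a/3 + 12*sin(5*a/2)/5


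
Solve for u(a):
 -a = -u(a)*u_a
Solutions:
 u(a) = -sqrt(C1 + a^2)
 u(a) = sqrt(C1 + a^2)


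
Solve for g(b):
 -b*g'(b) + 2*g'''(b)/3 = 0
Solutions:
 g(b) = C1 + Integral(C2*airyai(2^(2/3)*3^(1/3)*b/2) + C3*airybi(2^(2/3)*3^(1/3)*b/2), b)


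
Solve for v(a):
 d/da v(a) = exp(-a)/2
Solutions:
 v(a) = C1 - exp(-a)/2


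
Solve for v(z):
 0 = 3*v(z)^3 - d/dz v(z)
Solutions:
 v(z) = -sqrt(2)*sqrt(-1/(C1 + 3*z))/2
 v(z) = sqrt(2)*sqrt(-1/(C1 + 3*z))/2


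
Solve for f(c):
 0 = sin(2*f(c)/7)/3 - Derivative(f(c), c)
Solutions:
 -c/3 + 7*log(cos(2*f(c)/7) - 1)/4 - 7*log(cos(2*f(c)/7) + 1)/4 = C1


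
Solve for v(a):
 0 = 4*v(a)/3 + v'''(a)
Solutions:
 v(a) = C3*exp(-6^(2/3)*a/3) + (C1*sin(2^(2/3)*3^(1/6)*a/2) + C2*cos(2^(2/3)*3^(1/6)*a/2))*exp(6^(2/3)*a/6)


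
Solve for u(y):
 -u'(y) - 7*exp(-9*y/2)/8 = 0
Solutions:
 u(y) = C1 + 7*exp(-9*y/2)/36


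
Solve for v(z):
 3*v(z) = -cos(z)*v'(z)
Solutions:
 v(z) = C1*(sin(z) - 1)^(3/2)/(sin(z) + 1)^(3/2)


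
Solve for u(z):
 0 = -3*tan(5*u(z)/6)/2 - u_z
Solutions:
 u(z) = -6*asin(C1*exp(-5*z/4))/5 + 6*pi/5
 u(z) = 6*asin(C1*exp(-5*z/4))/5


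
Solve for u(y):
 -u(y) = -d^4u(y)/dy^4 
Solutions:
 u(y) = C1*exp(-y) + C2*exp(y) + C3*sin(y) + C4*cos(y)


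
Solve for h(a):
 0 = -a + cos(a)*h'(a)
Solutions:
 h(a) = C1 + Integral(a/cos(a), a)


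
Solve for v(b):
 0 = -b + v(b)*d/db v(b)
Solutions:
 v(b) = -sqrt(C1 + b^2)
 v(b) = sqrt(C1 + b^2)


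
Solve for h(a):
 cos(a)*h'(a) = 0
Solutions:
 h(a) = C1


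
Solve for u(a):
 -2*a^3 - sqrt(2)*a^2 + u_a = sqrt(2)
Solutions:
 u(a) = C1 + a^4/2 + sqrt(2)*a^3/3 + sqrt(2)*a


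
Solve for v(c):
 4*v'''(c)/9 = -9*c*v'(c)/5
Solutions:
 v(c) = C1 + Integral(C2*airyai(-3*150^(1/3)*c/10) + C3*airybi(-3*150^(1/3)*c/10), c)


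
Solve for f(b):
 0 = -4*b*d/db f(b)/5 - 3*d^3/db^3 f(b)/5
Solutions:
 f(b) = C1 + Integral(C2*airyai(-6^(2/3)*b/3) + C3*airybi(-6^(2/3)*b/3), b)


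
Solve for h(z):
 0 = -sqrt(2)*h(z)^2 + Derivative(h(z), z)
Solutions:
 h(z) = -1/(C1 + sqrt(2)*z)


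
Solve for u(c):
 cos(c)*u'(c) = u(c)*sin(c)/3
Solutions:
 u(c) = C1/cos(c)^(1/3)


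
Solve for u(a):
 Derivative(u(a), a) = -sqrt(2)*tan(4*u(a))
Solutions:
 u(a) = -asin(C1*exp(-4*sqrt(2)*a))/4 + pi/4
 u(a) = asin(C1*exp(-4*sqrt(2)*a))/4


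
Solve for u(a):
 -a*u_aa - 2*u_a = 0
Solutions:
 u(a) = C1 + C2/a


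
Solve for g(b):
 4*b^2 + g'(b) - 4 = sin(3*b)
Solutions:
 g(b) = C1 - 4*b^3/3 + 4*b - cos(3*b)/3


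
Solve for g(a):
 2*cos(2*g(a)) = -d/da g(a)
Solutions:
 g(a) = -asin((C1 + exp(8*a))/(C1 - exp(8*a)))/2 + pi/2
 g(a) = asin((C1 + exp(8*a))/(C1 - exp(8*a)))/2


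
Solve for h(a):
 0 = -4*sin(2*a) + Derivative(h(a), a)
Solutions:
 h(a) = C1 - 2*cos(2*a)


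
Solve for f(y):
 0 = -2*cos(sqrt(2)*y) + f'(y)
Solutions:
 f(y) = C1 + sqrt(2)*sin(sqrt(2)*y)


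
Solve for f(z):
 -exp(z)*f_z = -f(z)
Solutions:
 f(z) = C1*exp(-exp(-z))


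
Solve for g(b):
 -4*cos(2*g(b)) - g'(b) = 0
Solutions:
 g(b) = -asin((C1 + exp(16*b))/(C1 - exp(16*b)))/2 + pi/2
 g(b) = asin((C1 + exp(16*b))/(C1 - exp(16*b)))/2


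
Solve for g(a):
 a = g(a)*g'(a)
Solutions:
 g(a) = -sqrt(C1 + a^2)
 g(a) = sqrt(C1 + a^2)


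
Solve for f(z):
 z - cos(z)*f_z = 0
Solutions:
 f(z) = C1 + Integral(z/cos(z), z)


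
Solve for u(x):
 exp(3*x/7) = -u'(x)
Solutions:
 u(x) = C1 - 7*exp(3*x/7)/3


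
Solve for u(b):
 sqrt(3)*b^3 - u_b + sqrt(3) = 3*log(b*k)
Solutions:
 u(b) = C1 + sqrt(3)*b^4/4 - 3*b*log(b*k) + b*(sqrt(3) + 3)


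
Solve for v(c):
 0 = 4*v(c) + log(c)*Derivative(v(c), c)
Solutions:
 v(c) = C1*exp(-4*li(c))


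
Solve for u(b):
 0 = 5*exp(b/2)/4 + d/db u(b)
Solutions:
 u(b) = C1 - 5*exp(b/2)/2


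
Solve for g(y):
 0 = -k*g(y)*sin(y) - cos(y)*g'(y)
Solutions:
 g(y) = C1*exp(k*log(cos(y)))


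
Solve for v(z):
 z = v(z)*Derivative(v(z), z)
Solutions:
 v(z) = -sqrt(C1 + z^2)
 v(z) = sqrt(C1 + z^2)


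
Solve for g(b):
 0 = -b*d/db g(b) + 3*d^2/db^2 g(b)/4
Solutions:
 g(b) = C1 + C2*erfi(sqrt(6)*b/3)


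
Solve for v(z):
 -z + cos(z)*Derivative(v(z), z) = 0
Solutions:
 v(z) = C1 + Integral(z/cos(z), z)


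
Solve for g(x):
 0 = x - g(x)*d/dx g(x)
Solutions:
 g(x) = -sqrt(C1 + x^2)
 g(x) = sqrt(C1 + x^2)


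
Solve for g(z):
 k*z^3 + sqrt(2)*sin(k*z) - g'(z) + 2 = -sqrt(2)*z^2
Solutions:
 g(z) = C1 + k*z^4/4 + sqrt(2)*z^3/3 + 2*z - sqrt(2)*cos(k*z)/k


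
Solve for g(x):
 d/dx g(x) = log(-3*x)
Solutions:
 g(x) = C1 + x*log(-x) + x*(-1 + log(3))


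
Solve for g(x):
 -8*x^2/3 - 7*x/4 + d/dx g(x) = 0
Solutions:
 g(x) = C1 + 8*x^3/9 + 7*x^2/8


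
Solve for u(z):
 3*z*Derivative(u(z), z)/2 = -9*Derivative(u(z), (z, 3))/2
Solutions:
 u(z) = C1 + Integral(C2*airyai(-3^(2/3)*z/3) + C3*airybi(-3^(2/3)*z/3), z)


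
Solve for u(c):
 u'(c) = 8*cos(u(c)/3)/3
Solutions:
 -8*c/3 - 3*log(sin(u(c)/3) - 1)/2 + 3*log(sin(u(c)/3) + 1)/2 = C1


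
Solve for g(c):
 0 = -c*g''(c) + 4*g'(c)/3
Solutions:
 g(c) = C1 + C2*c^(7/3)


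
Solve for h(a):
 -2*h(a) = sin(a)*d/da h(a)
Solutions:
 h(a) = C1*(cos(a) + 1)/(cos(a) - 1)


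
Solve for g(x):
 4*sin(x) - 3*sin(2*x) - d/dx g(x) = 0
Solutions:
 g(x) = C1 - 4*cos(x) + 3*cos(2*x)/2


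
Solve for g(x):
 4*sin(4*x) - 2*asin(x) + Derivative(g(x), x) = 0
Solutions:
 g(x) = C1 + 2*x*asin(x) + 2*sqrt(1 - x^2) + cos(4*x)


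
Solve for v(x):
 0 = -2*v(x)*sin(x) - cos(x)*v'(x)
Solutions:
 v(x) = C1*cos(x)^2


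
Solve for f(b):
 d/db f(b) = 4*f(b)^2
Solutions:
 f(b) = -1/(C1 + 4*b)


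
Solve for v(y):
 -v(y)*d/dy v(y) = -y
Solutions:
 v(y) = -sqrt(C1 + y^2)
 v(y) = sqrt(C1 + y^2)


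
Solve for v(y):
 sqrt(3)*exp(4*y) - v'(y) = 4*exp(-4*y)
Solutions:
 v(y) = C1 + sqrt(3)*exp(4*y)/4 + exp(-4*y)


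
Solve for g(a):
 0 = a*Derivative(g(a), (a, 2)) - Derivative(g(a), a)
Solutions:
 g(a) = C1 + C2*a^2


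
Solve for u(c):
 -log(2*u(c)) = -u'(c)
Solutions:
 -Integral(1/(log(_y) + log(2)), (_y, u(c))) = C1 - c


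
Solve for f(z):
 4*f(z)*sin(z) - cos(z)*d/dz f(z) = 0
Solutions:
 f(z) = C1/cos(z)^4


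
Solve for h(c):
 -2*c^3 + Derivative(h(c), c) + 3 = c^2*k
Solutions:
 h(c) = C1 + c^4/2 + c^3*k/3 - 3*c


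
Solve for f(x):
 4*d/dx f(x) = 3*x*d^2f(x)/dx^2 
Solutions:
 f(x) = C1 + C2*x^(7/3)


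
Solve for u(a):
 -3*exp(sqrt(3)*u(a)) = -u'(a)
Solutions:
 u(a) = sqrt(3)*(2*log(-1/(C1 + 3*a)) - log(3))/6


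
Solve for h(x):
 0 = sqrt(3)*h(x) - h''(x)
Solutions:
 h(x) = C1*exp(-3^(1/4)*x) + C2*exp(3^(1/4)*x)


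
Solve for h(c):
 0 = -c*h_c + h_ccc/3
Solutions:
 h(c) = C1 + Integral(C2*airyai(3^(1/3)*c) + C3*airybi(3^(1/3)*c), c)


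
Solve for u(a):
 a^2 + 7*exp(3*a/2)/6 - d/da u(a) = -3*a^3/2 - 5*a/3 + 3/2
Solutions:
 u(a) = C1 + 3*a^4/8 + a^3/3 + 5*a^2/6 - 3*a/2 + 7*exp(3*a/2)/9


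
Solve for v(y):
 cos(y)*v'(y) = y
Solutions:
 v(y) = C1 + Integral(y/cos(y), y)


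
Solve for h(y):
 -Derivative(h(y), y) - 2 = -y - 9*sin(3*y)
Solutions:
 h(y) = C1 + y^2/2 - 2*y - 3*cos(3*y)


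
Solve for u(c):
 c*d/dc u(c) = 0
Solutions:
 u(c) = C1


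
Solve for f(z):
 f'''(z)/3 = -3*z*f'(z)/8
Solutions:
 f(z) = C1 + Integral(C2*airyai(-3^(2/3)*z/2) + C3*airybi(-3^(2/3)*z/2), z)


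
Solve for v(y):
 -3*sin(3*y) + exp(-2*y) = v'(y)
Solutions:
 v(y) = C1 + cos(3*y) - exp(-2*y)/2


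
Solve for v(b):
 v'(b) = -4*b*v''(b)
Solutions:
 v(b) = C1 + C2*b^(3/4)


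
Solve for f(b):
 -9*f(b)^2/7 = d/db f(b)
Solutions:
 f(b) = 7/(C1 + 9*b)


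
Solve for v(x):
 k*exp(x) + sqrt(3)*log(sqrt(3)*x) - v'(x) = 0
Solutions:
 v(x) = C1 + k*exp(x) + sqrt(3)*x*log(x) + sqrt(3)*x*(-1 + log(3)/2)


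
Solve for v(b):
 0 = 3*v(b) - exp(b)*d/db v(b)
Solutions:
 v(b) = C1*exp(-3*exp(-b))


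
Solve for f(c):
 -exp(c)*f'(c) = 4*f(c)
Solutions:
 f(c) = C1*exp(4*exp(-c))


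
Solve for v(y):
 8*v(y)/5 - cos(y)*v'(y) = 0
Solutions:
 v(y) = C1*(sin(y) + 1)^(4/5)/(sin(y) - 1)^(4/5)


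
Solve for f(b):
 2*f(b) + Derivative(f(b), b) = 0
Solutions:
 f(b) = C1*exp(-2*b)


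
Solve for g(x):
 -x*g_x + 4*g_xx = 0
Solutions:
 g(x) = C1 + C2*erfi(sqrt(2)*x/4)


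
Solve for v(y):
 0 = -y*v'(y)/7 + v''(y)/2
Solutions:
 v(y) = C1 + C2*erfi(sqrt(7)*y/7)


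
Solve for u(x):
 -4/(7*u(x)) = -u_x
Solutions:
 u(x) = -sqrt(C1 + 56*x)/7
 u(x) = sqrt(C1 + 56*x)/7


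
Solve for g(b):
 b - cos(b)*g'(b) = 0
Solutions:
 g(b) = C1 + Integral(b/cos(b), b)


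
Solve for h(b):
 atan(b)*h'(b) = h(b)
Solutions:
 h(b) = C1*exp(Integral(1/atan(b), b))


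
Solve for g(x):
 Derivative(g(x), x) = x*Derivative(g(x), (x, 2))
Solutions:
 g(x) = C1 + C2*x^2


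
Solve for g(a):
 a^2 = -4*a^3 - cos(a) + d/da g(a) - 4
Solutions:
 g(a) = C1 + a^4 + a^3/3 + 4*a + sin(a)


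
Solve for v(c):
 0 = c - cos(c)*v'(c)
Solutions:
 v(c) = C1 + Integral(c/cos(c), c)


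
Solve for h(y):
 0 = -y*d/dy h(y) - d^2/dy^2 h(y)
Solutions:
 h(y) = C1 + C2*erf(sqrt(2)*y/2)


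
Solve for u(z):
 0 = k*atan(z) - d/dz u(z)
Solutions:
 u(z) = C1 + k*(z*atan(z) - log(z^2 + 1)/2)


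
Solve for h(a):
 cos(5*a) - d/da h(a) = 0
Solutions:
 h(a) = C1 + sin(5*a)/5


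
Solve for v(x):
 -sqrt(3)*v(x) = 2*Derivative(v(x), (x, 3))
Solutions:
 v(x) = C3*exp(-2^(2/3)*3^(1/6)*x/2) + (C1*sin(6^(2/3)*x/4) + C2*cos(6^(2/3)*x/4))*exp(2^(2/3)*3^(1/6)*x/4)


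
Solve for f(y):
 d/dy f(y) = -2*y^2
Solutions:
 f(y) = C1 - 2*y^3/3


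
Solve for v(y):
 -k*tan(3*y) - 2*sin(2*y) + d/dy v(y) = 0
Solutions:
 v(y) = C1 - k*log(cos(3*y))/3 - cos(2*y)


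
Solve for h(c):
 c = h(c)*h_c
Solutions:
 h(c) = -sqrt(C1 + c^2)
 h(c) = sqrt(C1 + c^2)


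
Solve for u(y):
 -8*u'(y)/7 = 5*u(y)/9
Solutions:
 u(y) = C1*exp(-35*y/72)


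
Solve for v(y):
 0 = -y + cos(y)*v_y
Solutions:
 v(y) = C1 + Integral(y/cos(y), y)


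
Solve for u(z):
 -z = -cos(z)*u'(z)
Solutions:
 u(z) = C1 + Integral(z/cos(z), z)


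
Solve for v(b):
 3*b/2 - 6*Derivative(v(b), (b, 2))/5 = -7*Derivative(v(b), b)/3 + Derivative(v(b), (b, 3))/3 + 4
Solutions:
 v(b) = C1 + C2*exp(-5*b) + C3*exp(7*b/5) - 9*b^2/28 + 339*b/245


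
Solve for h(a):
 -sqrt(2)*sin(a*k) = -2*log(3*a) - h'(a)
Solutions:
 h(a) = C1 - 2*a*log(a) - 2*a*log(3) + 2*a + sqrt(2)*Piecewise((-cos(a*k)/k, Ne(k, 0)), (0, True))


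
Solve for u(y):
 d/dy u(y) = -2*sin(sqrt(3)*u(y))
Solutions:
 u(y) = sqrt(3)*(-acos((-exp(2*sqrt(3)*C1) - exp(4*sqrt(3)*y))/(exp(2*sqrt(3)*C1) - exp(4*sqrt(3)*y))) + 2*pi)/3
 u(y) = sqrt(3)*acos((-exp(2*sqrt(3)*C1) - exp(4*sqrt(3)*y))/(exp(2*sqrt(3)*C1) - exp(4*sqrt(3)*y)))/3


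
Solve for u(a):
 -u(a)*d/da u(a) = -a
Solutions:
 u(a) = -sqrt(C1 + a^2)
 u(a) = sqrt(C1 + a^2)


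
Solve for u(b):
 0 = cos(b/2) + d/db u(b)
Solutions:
 u(b) = C1 - 2*sin(b/2)


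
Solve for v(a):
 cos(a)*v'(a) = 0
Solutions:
 v(a) = C1


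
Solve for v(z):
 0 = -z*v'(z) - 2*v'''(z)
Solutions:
 v(z) = C1 + Integral(C2*airyai(-2^(2/3)*z/2) + C3*airybi(-2^(2/3)*z/2), z)


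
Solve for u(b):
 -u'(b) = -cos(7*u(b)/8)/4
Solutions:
 -b/4 - 4*log(sin(7*u(b)/8) - 1)/7 + 4*log(sin(7*u(b)/8) + 1)/7 = C1


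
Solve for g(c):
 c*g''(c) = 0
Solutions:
 g(c) = C1 + C2*c


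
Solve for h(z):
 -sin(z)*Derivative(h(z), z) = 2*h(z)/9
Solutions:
 h(z) = C1*(cos(z) + 1)^(1/9)/(cos(z) - 1)^(1/9)


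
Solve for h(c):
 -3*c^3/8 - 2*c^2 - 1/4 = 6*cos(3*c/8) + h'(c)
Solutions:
 h(c) = C1 - 3*c^4/32 - 2*c^3/3 - c/4 - 16*sin(3*c/8)


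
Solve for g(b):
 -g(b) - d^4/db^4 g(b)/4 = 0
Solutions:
 g(b) = (C1*sin(b) + C2*cos(b))*exp(-b) + (C3*sin(b) + C4*cos(b))*exp(b)


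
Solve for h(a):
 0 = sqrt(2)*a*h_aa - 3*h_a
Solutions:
 h(a) = C1 + C2*a^(1 + 3*sqrt(2)/2)


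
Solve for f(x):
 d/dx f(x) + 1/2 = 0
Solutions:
 f(x) = C1 - x/2


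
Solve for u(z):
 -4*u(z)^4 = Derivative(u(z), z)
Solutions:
 u(z) = (-3^(2/3) - 3*3^(1/6)*I)*(1/(C1 + 4*z))^(1/3)/6
 u(z) = (-3^(2/3) + 3*3^(1/6)*I)*(1/(C1 + 4*z))^(1/3)/6
 u(z) = (1/(C1 + 12*z))^(1/3)


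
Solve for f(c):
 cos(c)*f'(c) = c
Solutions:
 f(c) = C1 + Integral(c/cos(c), c)


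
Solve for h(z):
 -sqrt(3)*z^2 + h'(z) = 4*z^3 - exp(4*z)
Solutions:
 h(z) = C1 + z^4 + sqrt(3)*z^3/3 - exp(4*z)/4


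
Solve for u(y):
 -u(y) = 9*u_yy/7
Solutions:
 u(y) = C1*sin(sqrt(7)*y/3) + C2*cos(sqrt(7)*y/3)


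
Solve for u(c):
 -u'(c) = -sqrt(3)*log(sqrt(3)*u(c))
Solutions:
 -2*sqrt(3)*Integral(1/(2*log(_y) + log(3)), (_y, u(c)))/3 = C1 - c


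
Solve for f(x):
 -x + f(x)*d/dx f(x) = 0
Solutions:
 f(x) = -sqrt(C1 + x^2)
 f(x) = sqrt(C1 + x^2)


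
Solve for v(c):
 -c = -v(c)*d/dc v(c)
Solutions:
 v(c) = -sqrt(C1 + c^2)
 v(c) = sqrt(C1 + c^2)


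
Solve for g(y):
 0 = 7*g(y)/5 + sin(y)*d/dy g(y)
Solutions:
 g(y) = C1*(cos(y) + 1)^(7/10)/(cos(y) - 1)^(7/10)


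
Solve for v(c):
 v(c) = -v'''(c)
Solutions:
 v(c) = C3*exp(-c) + (C1*sin(sqrt(3)*c/2) + C2*cos(sqrt(3)*c/2))*exp(c/2)


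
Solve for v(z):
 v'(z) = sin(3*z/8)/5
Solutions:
 v(z) = C1 - 8*cos(3*z/8)/15


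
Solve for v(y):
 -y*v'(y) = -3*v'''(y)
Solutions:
 v(y) = C1 + Integral(C2*airyai(3^(2/3)*y/3) + C3*airybi(3^(2/3)*y/3), y)


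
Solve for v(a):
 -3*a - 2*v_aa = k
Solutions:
 v(a) = C1 + C2*a - a^3/4 - a^2*k/4


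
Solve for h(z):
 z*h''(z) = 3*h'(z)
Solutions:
 h(z) = C1 + C2*z^4


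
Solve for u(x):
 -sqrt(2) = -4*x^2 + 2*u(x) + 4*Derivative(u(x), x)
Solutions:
 u(x) = C1*exp(-x/2) + 2*x^2 - 8*x - sqrt(2)/2 + 16


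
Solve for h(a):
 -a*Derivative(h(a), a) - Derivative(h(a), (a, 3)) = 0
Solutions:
 h(a) = C1 + Integral(C2*airyai(-a) + C3*airybi(-a), a)


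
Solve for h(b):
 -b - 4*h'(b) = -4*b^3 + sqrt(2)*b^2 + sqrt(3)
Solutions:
 h(b) = C1 + b^4/4 - sqrt(2)*b^3/12 - b^2/8 - sqrt(3)*b/4


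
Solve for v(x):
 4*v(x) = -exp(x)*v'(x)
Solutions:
 v(x) = C1*exp(4*exp(-x))


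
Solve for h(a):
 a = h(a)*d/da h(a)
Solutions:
 h(a) = -sqrt(C1 + a^2)
 h(a) = sqrt(C1 + a^2)


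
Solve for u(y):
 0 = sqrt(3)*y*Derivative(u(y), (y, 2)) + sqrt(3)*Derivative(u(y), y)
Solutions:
 u(y) = C1 + C2*log(y)


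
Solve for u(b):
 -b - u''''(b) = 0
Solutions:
 u(b) = C1 + C2*b + C3*b^2 + C4*b^3 - b^5/120


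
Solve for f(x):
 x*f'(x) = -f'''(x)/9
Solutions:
 f(x) = C1 + Integral(C2*airyai(-3^(2/3)*x) + C3*airybi(-3^(2/3)*x), x)


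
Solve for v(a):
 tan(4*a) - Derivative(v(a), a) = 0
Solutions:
 v(a) = C1 - log(cos(4*a))/4


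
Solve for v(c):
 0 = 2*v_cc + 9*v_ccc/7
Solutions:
 v(c) = C1 + C2*c + C3*exp(-14*c/9)


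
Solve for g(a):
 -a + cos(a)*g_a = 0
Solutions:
 g(a) = C1 + Integral(a/cos(a), a)


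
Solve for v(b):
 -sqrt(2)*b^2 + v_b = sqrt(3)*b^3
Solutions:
 v(b) = C1 + sqrt(3)*b^4/4 + sqrt(2)*b^3/3


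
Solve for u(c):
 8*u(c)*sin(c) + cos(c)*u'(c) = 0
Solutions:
 u(c) = C1*cos(c)^8


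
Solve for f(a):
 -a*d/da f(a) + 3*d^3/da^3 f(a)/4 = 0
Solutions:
 f(a) = C1 + Integral(C2*airyai(6^(2/3)*a/3) + C3*airybi(6^(2/3)*a/3), a)


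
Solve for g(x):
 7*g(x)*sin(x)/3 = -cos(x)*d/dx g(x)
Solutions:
 g(x) = C1*cos(x)^(7/3)


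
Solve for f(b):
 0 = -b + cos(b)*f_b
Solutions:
 f(b) = C1 + Integral(b/cos(b), b)


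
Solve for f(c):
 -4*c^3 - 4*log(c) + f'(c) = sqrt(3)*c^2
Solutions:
 f(c) = C1 + c^4 + sqrt(3)*c^3/3 + 4*c*log(c) - 4*c


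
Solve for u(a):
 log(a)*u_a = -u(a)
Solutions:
 u(a) = C1*exp(-li(a))


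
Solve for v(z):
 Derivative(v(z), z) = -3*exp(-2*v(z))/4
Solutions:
 v(z) = log(-sqrt(C1 - 6*z)) - log(2)
 v(z) = log(C1 - 6*z)/2 - log(2)


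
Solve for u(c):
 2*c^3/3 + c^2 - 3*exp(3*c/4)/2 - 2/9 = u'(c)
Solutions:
 u(c) = C1 + c^4/6 + c^3/3 - 2*c/9 - 2*exp(3*c/4)


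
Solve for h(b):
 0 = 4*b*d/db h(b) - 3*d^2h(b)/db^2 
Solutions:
 h(b) = C1 + C2*erfi(sqrt(6)*b/3)


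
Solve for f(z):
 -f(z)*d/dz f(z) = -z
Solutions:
 f(z) = -sqrt(C1 + z^2)
 f(z) = sqrt(C1 + z^2)


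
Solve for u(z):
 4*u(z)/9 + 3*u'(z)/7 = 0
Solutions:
 u(z) = C1*exp(-28*z/27)


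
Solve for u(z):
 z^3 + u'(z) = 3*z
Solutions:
 u(z) = C1 - z^4/4 + 3*z^2/2


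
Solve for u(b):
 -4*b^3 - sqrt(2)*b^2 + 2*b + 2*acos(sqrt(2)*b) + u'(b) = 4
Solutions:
 u(b) = C1 + b^4 + sqrt(2)*b^3/3 - b^2 - 2*b*acos(sqrt(2)*b) + 4*b + sqrt(2)*sqrt(1 - 2*b^2)


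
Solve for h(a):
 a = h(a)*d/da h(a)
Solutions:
 h(a) = -sqrt(C1 + a^2)
 h(a) = sqrt(C1 + a^2)


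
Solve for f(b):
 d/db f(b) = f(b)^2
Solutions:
 f(b) = -1/(C1 + b)


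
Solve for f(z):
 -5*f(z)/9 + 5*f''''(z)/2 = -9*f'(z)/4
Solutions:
 f(z) = (C1/sqrt(exp(sqrt(10)*z*sqrt(-15^(1/3)*(19683 + sqrt(448860489))^(1/3) + 160*15^(2/3)/(19683 + sqrt(448860489))^(1/3) + 162*sqrt(2)*3^(5/6)*5^(1/3)/sqrt(-160*15^(1/3)/(19683 + sqrt(448860489))^(1/3) + (19683 + sqrt(448860489))^(1/3)))/30)) + C2*sqrt(exp(sqrt(10)*z*sqrt(-15^(1/3)*(19683 + sqrt(448860489))^(1/3) + 160*15^(2/3)/(19683 + sqrt(448860489))^(1/3) + 162*sqrt(2)*3^(5/6)*5^(1/3)/sqrt(-160*15^(1/3)/(19683 + sqrt(448860489))^(1/3) + (19683 + sqrt(448860489))^(1/3)))/30)))*exp(-sqrt(2)*3^(1/6)*5^(2/3)*z*sqrt(-160*15^(1/3)/(19683 + sqrt(448860489))^(1/3) + (19683 + sqrt(448860489))^(1/3))/60) + (C3*sin(sqrt(10)*z*sqrt(-160*15^(2/3)/(19683 + sqrt(448860489))^(1/3) + 15^(1/3)*(19683 + sqrt(448860489))^(1/3) + 162*sqrt(2)*3^(5/6)*5^(1/3)/sqrt(-160*15^(1/3)/(19683 + sqrt(448860489))^(1/3) + (19683 + sqrt(448860489))^(1/3)))/60) + C4*cos(sqrt(10)*z*sqrt(-160*15^(2/3)/(19683 + sqrt(448860489))^(1/3) + 15^(1/3)*(19683 + sqrt(448860489))^(1/3) + 162*sqrt(2)*3^(5/6)*5^(1/3)/sqrt(-160*15^(1/3)/(19683 + sqrt(448860489))^(1/3) + (19683 + sqrt(448860489))^(1/3)))/60))*exp(sqrt(2)*3^(1/6)*5^(2/3)*z*sqrt(-160*15^(1/3)/(19683 + sqrt(448860489))^(1/3) + (19683 + sqrt(448860489))^(1/3))/60)


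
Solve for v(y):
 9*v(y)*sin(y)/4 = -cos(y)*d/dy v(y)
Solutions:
 v(y) = C1*cos(y)^(9/4)


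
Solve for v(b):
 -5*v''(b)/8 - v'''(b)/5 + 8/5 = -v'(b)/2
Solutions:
 v(b) = C1 + C2*exp(b*(-25 + sqrt(1265))/16) + C3*exp(-b*(25 + sqrt(1265))/16) - 16*b/5


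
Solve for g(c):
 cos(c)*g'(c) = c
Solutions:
 g(c) = C1 + Integral(c/cos(c), c)


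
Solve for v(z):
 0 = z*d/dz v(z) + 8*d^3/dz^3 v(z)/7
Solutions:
 v(z) = C1 + Integral(C2*airyai(-7^(1/3)*z/2) + C3*airybi(-7^(1/3)*z/2), z)


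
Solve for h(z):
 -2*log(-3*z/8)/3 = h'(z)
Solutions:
 h(z) = C1 - 2*z*log(-z)/3 + z*(-2*log(3)/3 + 2/3 + 2*log(2))


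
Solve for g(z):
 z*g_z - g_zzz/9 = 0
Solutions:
 g(z) = C1 + Integral(C2*airyai(3^(2/3)*z) + C3*airybi(3^(2/3)*z), z)


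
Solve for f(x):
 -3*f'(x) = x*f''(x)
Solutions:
 f(x) = C1 + C2/x^2


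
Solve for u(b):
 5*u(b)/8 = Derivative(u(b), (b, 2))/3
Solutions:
 u(b) = C1*exp(-sqrt(30)*b/4) + C2*exp(sqrt(30)*b/4)


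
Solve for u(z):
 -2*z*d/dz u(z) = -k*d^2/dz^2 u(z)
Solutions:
 u(z) = C1 + C2*erf(z*sqrt(-1/k))/sqrt(-1/k)


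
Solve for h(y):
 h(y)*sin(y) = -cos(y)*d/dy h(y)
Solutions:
 h(y) = C1*cos(y)


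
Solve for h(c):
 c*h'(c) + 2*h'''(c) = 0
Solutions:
 h(c) = C1 + Integral(C2*airyai(-2^(2/3)*c/2) + C3*airybi(-2^(2/3)*c/2), c)


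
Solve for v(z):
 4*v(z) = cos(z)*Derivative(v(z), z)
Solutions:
 v(z) = C1*(sin(z)^2 + 2*sin(z) + 1)/(sin(z)^2 - 2*sin(z) + 1)


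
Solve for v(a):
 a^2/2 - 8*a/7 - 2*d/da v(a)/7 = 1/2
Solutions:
 v(a) = C1 + 7*a^3/12 - 2*a^2 - 7*a/4


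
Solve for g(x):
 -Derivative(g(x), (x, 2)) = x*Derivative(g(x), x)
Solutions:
 g(x) = C1 + C2*erf(sqrt(2)*x/2)


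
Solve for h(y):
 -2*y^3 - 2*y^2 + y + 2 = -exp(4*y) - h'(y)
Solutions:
 h(y) = C1 + y^4/2 + 2*y^3/3 - y^2/2 - 2*y - exp(4*y)/4


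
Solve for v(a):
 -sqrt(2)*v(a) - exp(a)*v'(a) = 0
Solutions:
 v(a) = C1*exp(sqrt(2)*exp(-a))


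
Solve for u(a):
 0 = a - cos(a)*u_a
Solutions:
 u(a) = C1 + Integral(a/cos(a), a)


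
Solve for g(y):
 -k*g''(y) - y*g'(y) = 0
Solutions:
 g(y) = C1 + C2*sqrt(k)*erf(sqrt(2)*y*sqrt(1/k)/2)
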